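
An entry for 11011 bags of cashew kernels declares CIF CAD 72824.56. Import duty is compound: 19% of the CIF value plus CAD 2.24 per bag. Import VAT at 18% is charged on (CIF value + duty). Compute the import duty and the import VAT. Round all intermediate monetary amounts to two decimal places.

Import duty: CAD 38501.31; import VAT: CAD 20038.66

Ad valorem component: 72824.56 × 19% = 13836.67
Specific component: 11011 × 2.24 = 24664.64
Import duty = 13836.67 + 24664.64 = 38501.31
VAT base = CIF + duty = 72824.56 + 38501.31 = 111325.87
Import VAT = 111325.87 × 18% = 20038.66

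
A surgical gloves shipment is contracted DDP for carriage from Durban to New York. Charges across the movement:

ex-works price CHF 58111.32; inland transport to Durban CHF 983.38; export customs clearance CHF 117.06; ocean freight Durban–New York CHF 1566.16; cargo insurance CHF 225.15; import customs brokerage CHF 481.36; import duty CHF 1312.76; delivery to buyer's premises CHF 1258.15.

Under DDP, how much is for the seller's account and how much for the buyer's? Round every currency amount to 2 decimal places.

DDP: the seller bears all costs including import duty.
Seller's account: goods 58111.32 + inland to port 983.38 + export clearance 117.06 + freight 1566.16 + insurance 225.15 + brokerage 481.36 + duty 1312.76 + delivery 1258.15 = 64055.34
Buyer's account: 0.00

Seller: CHF 64055.34; buyer: CHF 0.00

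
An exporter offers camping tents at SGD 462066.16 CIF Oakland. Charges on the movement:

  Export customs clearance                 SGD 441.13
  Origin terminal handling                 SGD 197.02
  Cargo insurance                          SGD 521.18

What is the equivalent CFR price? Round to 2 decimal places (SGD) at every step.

Not relevant to the conversion: origin terminal, export clearance — on the seller under both CIF and CFR; already in the CIF price and stays in the CFR price.
From CIF to CFR, the seller no longer bears: insurance.
CFR price = 462066.16 − 521.18 = 461544.98

CFR price: SGD 461544.98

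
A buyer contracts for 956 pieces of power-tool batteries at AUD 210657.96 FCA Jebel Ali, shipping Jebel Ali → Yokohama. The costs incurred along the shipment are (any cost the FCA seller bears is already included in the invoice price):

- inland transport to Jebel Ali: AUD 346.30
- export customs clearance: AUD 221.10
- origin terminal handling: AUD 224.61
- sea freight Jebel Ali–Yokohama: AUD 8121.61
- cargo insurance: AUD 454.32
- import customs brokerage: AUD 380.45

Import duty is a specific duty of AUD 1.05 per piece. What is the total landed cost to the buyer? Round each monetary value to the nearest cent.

FCA: the seller delivers export-cleared goods to the carrier; the buyer bears costs from that point.
Already in the invoice (seller's account under FCA): inland to port, export clearance — exclude.
CIF value = FCA price + origin terminal + freight + insurance = 210657.96 + 224.61 + 8121.61 + 454.32 = 219458.50
Import duty = 956 × 1.05 = 1003.80
Buyer bears: origin terminal 224.61 + freight 8121.61 + insurance 454.32 + brokerage 380.45 + duty 1003.80 = 10184.79
Landed cost = invoice 210657.96 + 10184.79 = 220842.75

Total landed cost: AUD 220842.75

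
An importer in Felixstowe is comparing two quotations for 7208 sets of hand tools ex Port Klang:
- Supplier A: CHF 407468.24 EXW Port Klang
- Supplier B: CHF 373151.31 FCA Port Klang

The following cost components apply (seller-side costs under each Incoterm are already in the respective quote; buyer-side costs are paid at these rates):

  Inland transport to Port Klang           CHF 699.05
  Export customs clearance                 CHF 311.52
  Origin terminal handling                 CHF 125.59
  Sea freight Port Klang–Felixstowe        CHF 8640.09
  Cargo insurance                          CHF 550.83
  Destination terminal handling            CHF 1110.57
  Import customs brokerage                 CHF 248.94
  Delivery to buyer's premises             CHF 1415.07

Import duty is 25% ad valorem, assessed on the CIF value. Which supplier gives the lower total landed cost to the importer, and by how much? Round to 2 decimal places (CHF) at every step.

Supplier A (EXW):
CIF value = EXW price + inland to port + export clearance + origin terminal + freight + insurance = 407468.24 + 699.05 + 311.52 + 125.59 + 8640.09 + 550.83 = 417795.32
Import duty = 417795.32 × 25% = 104448.83
Buyer bears (A): 699.05 + 311.52 + 125.59 + 8640.09 + 550.83 + 1110.57 + 248.94 + 1415.07 = 13101.66
Landed cost (A) = invoice 407468.24 + 13101.66 + duty 104448.83 = 525018.73
Supplier B (FCA):
CIF value = FCA price + origin terminal + freight + insurance = 373151.31 + 125.59 + 8640.09 + 550.83 = 382467.82
Import duty = 382467.82 × 25% = 95616.96
Buyer bears (B): 125.59 + 8640.09 + 550.83 + 1110.57 + 248.94 + 1415.07 = 12091.09
Landed cost (B) = invoice 373151.31 + 12091.09 + duty 95616.96 = 480859.36
Difference = |525018.73 − 480859.36| = 44159.37

Supplier B is cheaper by CHF 44159.37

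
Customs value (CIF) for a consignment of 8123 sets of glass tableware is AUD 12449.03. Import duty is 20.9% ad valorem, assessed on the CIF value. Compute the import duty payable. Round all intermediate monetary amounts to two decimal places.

Import duty = 12449.03 × 20.9% = 2601.85

Import duty: AUD 2601.85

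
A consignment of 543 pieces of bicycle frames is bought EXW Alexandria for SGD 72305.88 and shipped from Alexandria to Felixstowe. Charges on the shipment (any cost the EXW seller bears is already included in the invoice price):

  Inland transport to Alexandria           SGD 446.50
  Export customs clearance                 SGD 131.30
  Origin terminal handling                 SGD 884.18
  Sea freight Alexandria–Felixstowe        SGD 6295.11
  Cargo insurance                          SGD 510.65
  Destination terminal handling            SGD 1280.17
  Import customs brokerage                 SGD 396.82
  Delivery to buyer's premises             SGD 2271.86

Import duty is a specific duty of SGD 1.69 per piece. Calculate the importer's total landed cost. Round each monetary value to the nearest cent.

Total landed cost: SGD 85440.14

EXW: the seller makes goods available at their premises; the buyer bears all onward costs.
CIF value = EXW price + inland to port + export clearance + origin terminal + freight + insurance = 72305.88 + 446.50 + 131.30 + 884.18 + 6295.11 + 510.65 = 80573.62
Import duty = 543 × 1.69 = 917.67
Buyer bears: inland to port 446.50 + export clearance 131.30 + origin terminal 884.18 + freight 6295.11 + insurance 510.65 + destination terminal 1280.17 + brokerage 396.82 + delivery 2271.86 + duty 917.67 = 13134.26
Landed cost = invoice 72305.88 + 13134.26 = 85440.14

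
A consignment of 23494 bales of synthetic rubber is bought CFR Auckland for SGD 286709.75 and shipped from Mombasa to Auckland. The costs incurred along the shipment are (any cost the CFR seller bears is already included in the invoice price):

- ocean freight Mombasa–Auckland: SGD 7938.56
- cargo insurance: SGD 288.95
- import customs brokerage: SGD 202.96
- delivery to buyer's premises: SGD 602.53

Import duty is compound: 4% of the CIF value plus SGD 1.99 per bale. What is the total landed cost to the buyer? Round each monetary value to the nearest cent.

CFR: the seller pays costs through ocean freight to the destination port, but not insurance.
Already in the invoice (seller's account under CFR): freight — exclude.
CIF value = CFR price + insurance = 286709.75 + 288.95 = 286998.70
Ad valorem component: 286998.70 × 4% = 11479.95
Specific component: 23494 × 1.99 = 46753.06
Import duty = 11479.95 + 46753.06 = 58233.01
Buyer bears: insurance 288.95 + brokerage 202.96 + delivery 602.53 + duty 58233.01 = 59327.45
Landed cost = invoice 286709.75 + 59327.45 = 346037.20

Total landed cost: SGD 346037.20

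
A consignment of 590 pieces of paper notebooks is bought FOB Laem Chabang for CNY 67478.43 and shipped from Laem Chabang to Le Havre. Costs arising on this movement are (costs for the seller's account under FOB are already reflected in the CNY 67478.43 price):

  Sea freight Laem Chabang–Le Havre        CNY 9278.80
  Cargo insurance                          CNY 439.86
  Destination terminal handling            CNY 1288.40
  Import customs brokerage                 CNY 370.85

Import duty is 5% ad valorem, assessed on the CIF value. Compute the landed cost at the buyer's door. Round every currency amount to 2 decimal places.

Total landed cost: CNY 82716.19

FOB: the seller bears costs until goods are on board at the origin port; the buyer bears freight, insurance and all costs thereafter.
CIF value = FOB price + freight + insurance = 67478.43 + 9278.80 + 439.86 = 77197.09
Import duty = 77197.09 × 5% = 3859.85
Buyer bears: freight 9278.80 + insurance 439.86 + destination terminal 1288.40 + brokerage 370.85 + duty 3859.85 = 15237.76
Landed cost = invoice 67478.43 + 15237.76 = 82716.19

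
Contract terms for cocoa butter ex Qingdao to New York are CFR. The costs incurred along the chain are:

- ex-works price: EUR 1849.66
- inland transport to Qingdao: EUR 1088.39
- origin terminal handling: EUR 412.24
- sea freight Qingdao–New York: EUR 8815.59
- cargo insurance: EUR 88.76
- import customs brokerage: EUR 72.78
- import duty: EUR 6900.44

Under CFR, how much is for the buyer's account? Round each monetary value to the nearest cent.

CFR: the seller pays costs through ocean freight to the destination port, but not insurance.
Seller's account: goods 1849.66 + inland to port 1088.39 + origin terminal 412.24 + freight 8815.59 = 12165.88
Buyer's account: insurance 88.76 + brokerage 72.78 + duty 6900.44 = 7061.98

Buyer's account: EUR 7061.98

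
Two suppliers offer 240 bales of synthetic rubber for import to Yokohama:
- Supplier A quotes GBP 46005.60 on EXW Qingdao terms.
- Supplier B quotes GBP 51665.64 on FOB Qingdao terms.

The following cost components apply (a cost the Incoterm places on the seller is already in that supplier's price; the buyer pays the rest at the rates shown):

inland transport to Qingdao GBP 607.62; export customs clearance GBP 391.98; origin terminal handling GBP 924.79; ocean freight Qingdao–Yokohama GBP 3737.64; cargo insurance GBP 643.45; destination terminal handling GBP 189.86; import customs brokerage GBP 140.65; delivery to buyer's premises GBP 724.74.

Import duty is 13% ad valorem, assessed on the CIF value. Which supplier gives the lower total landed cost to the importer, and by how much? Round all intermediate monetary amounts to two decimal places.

Supplier A (EXW):
CIF value = EXW price + inland to port + export clearance + origin terminal + freight + insurance = 46005.60 + 607.62 + 391.98 + 924.79 + 3737.64 + 643.45 = 52311.08
Import duty = 52311.08 × 13% = 6800.44
Buyer bears (A): 607.62 + 391.98 + 924.79 + 3737.64 + 643.45 + 189.86 + 140.65 + 724.74 = 7360.73
Landed cost (A) = invoice 46005.60 + 7360.73 + duty 6800.44 = 60166.77
Supplier B (FOB):
CIF value = FOB price + freight + insurance = 51665.64 + 3737.64 + 643.45 = 56046.73
Import duty = 56046.73 × 13% = 7286.07
Buyer bears (B): 3737.64 + 643.45 + 189.86 + 140.65 + 724.74 = 5436.34
Landed cost (B) = invoice 51665.64 + 5436.34 + duty 7286.07 = 64388.05
Difference = |60166.77 − 64388.05| = 4221.28

Supplier A is cheaper by GBP 4221.28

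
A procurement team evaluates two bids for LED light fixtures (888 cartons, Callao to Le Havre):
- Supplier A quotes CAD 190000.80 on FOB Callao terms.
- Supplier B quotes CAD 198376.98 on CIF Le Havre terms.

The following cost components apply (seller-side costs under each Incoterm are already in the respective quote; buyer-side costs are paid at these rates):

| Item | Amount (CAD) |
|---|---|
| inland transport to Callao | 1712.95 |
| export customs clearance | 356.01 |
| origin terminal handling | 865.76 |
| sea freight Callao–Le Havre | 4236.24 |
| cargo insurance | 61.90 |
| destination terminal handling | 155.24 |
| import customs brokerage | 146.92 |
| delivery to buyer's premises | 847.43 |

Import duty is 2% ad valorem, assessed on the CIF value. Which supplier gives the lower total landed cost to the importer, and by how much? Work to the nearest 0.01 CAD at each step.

Supplier A (FOB):
CIF value = FOB price + freight + insurance = 190000.80 + 4236.24 + 61.90 = 194298.94
Import duty = 194298.94 × 2% = 3885.98
Buyer bears (A): 4236.24 + 61.90 + 155.24 + 146.92 + 847.43 = 5447.73
Landed cost (A) = invoice 190000.80 + 5447.73 + duty 3885.98 = 199334.51
Supplier B (CIF):
The CIF price already equals the CIF value: 198376.98
Import duty = 198376.98 × 2% = 3967.54
Buyer bears (B): 155.24 + 146.92 + 847.43 = 1149.59
Landed cost (B) = invoice 198376.98 + 1149.59 + duty 3967.54 = 203494.11
Difference = |199334.51 − 203494.11| = 4159.60

Supplier A is cheaper by CAD 4159.60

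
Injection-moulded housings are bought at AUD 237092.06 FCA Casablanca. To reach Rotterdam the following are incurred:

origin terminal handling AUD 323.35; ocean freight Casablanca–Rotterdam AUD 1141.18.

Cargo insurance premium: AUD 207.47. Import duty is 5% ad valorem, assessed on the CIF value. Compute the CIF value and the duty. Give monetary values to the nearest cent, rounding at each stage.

CIF value: AUD 238764.06; import duty: AUD 11938.20

CIF = FCA price + pre-shipment costs + freight + insurance
CIF = 237092.06 + 323.35 + 1141.18 + 207.47 = 238764.06
Import duty = 238764.06 × 5% = 11938.20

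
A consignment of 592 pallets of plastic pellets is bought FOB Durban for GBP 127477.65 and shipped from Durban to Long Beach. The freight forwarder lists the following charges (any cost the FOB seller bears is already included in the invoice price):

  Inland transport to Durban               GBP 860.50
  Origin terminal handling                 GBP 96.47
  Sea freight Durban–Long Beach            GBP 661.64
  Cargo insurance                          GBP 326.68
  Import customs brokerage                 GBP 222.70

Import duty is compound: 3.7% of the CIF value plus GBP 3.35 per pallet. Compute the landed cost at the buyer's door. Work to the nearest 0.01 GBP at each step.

FOB: the seller bears costs until goods are on board at the origin port; the buyer bears freight, insurance and all costs thereafter.
Already in the invoice (seller's account under FOB): inland to port, origin terminal — exclude.
CIF value = FOB price + freight + insurance = 127477.65 + 661.64 + 326.68 = 128465.97
Ad valorem component: 128465.97 × 3.7% = 4753.24
Specific component: 592 × 3.35 = 1983.20
Import duty = 4753.24 + 1983.20 = 6736.44
Buyer bears: freight 661.64 + insurance 326.68 + brokerage 222.70 + duty 6736.44 = 7947.46
Landed cost = invoice 127477.65 + 7947.46 = 135425.11

Total landed cost: GBP 135425.11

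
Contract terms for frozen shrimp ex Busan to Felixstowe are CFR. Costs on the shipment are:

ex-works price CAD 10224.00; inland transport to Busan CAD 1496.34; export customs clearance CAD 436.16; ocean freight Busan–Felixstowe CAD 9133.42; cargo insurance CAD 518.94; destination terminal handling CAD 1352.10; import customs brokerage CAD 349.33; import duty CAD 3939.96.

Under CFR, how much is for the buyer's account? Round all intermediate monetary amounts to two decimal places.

Buyer's account: CAD 6160.33

CFR: the seller pays costs through ocean freight to the destination port, but not insurance.
Seller's account: goods 10224.00 + inland to port 1496.34 + export clearance 436.16 + freight 9133.42 = 21289.92
Buyer's account: insurance 518.94 + destination terminal 1352.10 + brokerage 349.33 + duty 3939.96 = 6160.33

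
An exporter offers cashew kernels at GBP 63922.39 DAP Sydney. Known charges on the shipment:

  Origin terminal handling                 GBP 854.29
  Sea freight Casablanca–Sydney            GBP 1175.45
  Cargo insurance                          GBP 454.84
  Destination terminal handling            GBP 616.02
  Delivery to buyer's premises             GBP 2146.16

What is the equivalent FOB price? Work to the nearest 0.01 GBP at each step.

Not relevant to the conversion: origin terminal — on the seller under both DAP and FOB; already in the DAP price and stays in the FOB price.
From DAP to FOB, the seller no longer bears: freight, insurance, destination terminal, delivery.
FOB price = 63922.39 − 1175.45 − 454.84 − 616.02 − 2146.16 = 59529.92

FOB price: GBP 59529.92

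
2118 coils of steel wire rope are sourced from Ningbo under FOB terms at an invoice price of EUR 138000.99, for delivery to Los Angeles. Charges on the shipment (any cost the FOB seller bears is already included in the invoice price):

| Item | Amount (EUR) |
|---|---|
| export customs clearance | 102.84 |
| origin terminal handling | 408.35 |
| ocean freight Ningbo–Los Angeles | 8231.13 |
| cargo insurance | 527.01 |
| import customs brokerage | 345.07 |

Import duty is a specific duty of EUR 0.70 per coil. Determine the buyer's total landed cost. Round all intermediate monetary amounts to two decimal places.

FOB: the seller bears costs until goods are on board at the origin port; the buyer bears freight, insurance and all costs thereafter.
Already in the invoice (seller's account under FOB): export clearance, origin terminal — exclude.
CIF value = FOB price + freight + insurance = 138000.99 + 8231.13 + 527.01 = 146759.13
Import duty = 2118 × 0.70 = 1482.60
Buyer bears: freight 8231.13 + insurance 527.01 + brokerage 345.07 + duty 1482.60 = 10585.81
Landed cost = invoice 138000.99 + 10585.81 = 148586.80

Total landed cost: EUR 148586.80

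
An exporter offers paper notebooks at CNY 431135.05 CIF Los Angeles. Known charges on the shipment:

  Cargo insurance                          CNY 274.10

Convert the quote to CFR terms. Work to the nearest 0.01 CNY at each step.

From CIF to CFR, the seller no longer bears: insurance.
CFR price = 431135.05 − 274.10 = 430860.95

CFR price: CNY 430860.95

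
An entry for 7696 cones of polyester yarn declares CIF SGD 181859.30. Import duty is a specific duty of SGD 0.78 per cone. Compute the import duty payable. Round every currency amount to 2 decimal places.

Import duty: SGD 6002.88

Import duty = 7696 × 0.78 = 6002.88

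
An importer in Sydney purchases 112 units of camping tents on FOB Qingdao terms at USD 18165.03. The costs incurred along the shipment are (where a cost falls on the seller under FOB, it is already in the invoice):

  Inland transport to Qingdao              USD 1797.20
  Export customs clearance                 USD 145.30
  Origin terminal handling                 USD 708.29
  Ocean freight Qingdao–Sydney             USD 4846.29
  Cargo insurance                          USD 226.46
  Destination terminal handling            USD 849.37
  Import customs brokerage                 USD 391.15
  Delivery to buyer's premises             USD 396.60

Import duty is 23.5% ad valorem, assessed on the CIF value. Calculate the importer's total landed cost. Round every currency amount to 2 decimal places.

Total landed cost: USD 30335.78

FOB: the seller bears costs until goods are on board at the origin port; the buyer bears freight, insurance and all costs thereafter.
Already in the invoice (seller's account under FOB): inland to port, export clearance, origin terminal — exclude.
CIF value = FOB price + freight + insurance = 18165.03 + 4846.29 + 226.46 = 23237.78
Import duty = 23237.78 × 23.5% = 5460.88
Buyer bears: freight 4846.29 + insurance 226.46 + destination terminal 849.37 + brokerage 391.15 + delivery 396.60 + duty 5460.88 = 12170.75
Landed cost = invoice 18165.03 + 12170.75 = 30335.78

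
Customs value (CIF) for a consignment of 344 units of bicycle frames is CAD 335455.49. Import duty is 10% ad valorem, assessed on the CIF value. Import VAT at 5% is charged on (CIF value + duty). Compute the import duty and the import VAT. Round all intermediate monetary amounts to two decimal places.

Import duty = 335455.49 × 10% = 33545.55
VAT base = CIF + duty = 335455.49 + 33545.55 = 369001.04
Import VAT = 369001.04 × 5% = 18450.05

Import duty: CAD 33545.55; import VAT: CAD 18450.05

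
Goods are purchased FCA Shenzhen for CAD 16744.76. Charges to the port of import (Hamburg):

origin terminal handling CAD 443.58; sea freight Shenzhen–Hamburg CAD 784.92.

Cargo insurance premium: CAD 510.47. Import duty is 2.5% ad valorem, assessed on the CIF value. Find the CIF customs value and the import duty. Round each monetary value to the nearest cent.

CIF = FCA price + pre-shipment costs + freight + insurance
CIF = 16744.76 + 443.58 + 784.92 + 510.47 = 18483.73
Import duty = 18483.73 × 2.5% = 462.09

CIF value: CAD 18483.73; import duty: CAD 462.09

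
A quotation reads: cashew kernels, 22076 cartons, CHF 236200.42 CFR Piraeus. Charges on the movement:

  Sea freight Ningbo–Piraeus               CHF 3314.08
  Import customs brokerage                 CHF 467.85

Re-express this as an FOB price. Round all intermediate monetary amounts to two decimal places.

Not relevant to the conversion: brokerage — on the buyer under both terms; not part of either seller's price.
From CFR to FOB, the seller no longer bears: freight.
FOB price = 236200.42 − 3314.08 = 232886.34

FOB price: CHF 232886.34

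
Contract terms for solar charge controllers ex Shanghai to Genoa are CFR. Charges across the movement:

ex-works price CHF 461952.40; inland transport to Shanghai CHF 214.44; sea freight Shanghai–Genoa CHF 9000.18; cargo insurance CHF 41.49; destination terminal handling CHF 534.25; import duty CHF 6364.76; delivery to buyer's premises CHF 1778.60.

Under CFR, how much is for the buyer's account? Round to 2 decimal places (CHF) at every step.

Buyer's account: CHF 8719.10

CFR: the seller pays costs through ocean freight to the destination port, but not insurance.
Seller's account: goods 461952.40 + inland to port 214.44 + freight 9000.18 = 471167.02
Buyer's account: insurance 41.49 + destination terminal 534.25 + duty 6364.76 + delivery 1778.60 = 8719.10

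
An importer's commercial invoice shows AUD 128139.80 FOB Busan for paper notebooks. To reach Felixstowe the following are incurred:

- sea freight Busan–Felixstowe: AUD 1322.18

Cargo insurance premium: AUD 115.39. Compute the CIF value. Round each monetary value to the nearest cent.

CIF value: AUD 129577.37

CIF = FOB price + freight + insurance
CIF = 128139.80 + 1322.18 + 115.39 = 129577.37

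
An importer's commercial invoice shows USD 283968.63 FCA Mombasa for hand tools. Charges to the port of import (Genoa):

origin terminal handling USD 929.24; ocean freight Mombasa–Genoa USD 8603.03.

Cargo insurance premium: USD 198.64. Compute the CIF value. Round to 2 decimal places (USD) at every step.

CIF value: USD 293699.54

CIF = FCA price + pre-shipment costs + freight + insurance
CIF = 283968.63 + 929.24 + 8603.03 + 198.64 = 293699.54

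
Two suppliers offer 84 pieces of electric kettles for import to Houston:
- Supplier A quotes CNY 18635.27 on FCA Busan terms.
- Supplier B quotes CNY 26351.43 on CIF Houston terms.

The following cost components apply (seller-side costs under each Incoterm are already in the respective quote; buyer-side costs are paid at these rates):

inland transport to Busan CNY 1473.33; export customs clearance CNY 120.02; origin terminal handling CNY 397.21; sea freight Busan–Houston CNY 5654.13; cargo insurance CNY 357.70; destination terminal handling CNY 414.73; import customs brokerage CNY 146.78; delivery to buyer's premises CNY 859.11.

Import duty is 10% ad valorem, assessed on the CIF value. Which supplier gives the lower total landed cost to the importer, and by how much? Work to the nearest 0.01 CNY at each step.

Supplier A (FCA):
CIF value = FCA price + origin terminal + freight + insurance = 18635.27 + 397.21 + 5654.13 + 357.70 = 25044.31
Import duty = 25044.31 × 10% = 2504.43
Buyer bears (A): 397.21 + 5654.13 + 357.70 + 414.73 + 146.78 + 859.11 = 7829.66
Landed cost (A) = invoice 18635.27 + 7829.66 + duty 2504.43 = 28969.36
Supplier B (CIF):
The CIF price already equals the CIF value: 26351.43
Import duty = 26351.43 × 10% = 2635.14
Buyer bears (B): 414.73 + 146.78 + 859.11 = 1420.62
Landed cost (B) = invoice 26351.43 + 1420.62 + duty 2635.14 = 30407.19
Difference = |28969.36 − 30407.19| = 1437.83

Supplier A is cheaper by CNY 1437.83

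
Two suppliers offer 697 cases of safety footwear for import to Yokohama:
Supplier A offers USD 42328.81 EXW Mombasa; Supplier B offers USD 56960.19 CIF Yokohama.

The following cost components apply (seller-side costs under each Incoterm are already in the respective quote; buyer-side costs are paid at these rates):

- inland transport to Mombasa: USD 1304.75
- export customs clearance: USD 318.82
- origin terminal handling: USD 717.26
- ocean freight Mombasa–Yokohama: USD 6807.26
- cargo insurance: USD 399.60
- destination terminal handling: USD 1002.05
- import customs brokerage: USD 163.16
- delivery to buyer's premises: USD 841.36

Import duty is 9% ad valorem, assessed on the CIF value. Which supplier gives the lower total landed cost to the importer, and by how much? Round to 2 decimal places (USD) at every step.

Supplier A is cheaper by USD 5541.22

Supplier A (EXW):
CIF value = EXW price + inland to port + export clearance + origin terminal + freight + insurance = 42328.81 + 1304.75 + 318.82 + 717.26 + 6807.26 + 399.60 = 51876.50
Import duty = 51876.50 × 9% = 4668.89
Buyer bears (A): 1304.75 + 318.82 + 717.26 + 6807.26 + 399.60 + 1002.05 + 163.16 + 841.36 = 11554.26
Landed cost (A) = invoice 42328.81 + 11554.26 + duty 4668.89 = 58551.96
Supplier B (CIF):
The CIF price already equals the CIF value: 56960.19
Import duty = 56960.19 × 9% = 5126.42
Buyer bears (B): 1002.05 + 163.16 + 841.36 = 2006.57
Landed cost (B) = invoice 56960.19 + 2006.57 + duty 5126.42 = 64093.18
Difference = |58551.96 − 64093.18| = 5541.22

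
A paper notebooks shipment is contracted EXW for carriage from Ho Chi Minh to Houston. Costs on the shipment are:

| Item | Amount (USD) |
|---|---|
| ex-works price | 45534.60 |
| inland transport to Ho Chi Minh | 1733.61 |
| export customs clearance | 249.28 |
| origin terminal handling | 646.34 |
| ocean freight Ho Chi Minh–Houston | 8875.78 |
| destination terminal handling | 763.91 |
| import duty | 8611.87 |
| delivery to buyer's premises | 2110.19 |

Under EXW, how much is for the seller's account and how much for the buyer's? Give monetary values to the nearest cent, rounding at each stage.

Seller: USD 45534.60; buyer: USD 22990.98

EXW: the seller makes goods available at their premises; the buyer bears all onward costs.
Seller's account: goods 45534.60 = 45534.60
Buyer's account: inland to port 1733.61 + export clearance 249.28 + origin terminal 646.34 + freight 8875.78 + destination terminal 763.91 + duty 8611.87 + delivery 2110.19 = 22990.98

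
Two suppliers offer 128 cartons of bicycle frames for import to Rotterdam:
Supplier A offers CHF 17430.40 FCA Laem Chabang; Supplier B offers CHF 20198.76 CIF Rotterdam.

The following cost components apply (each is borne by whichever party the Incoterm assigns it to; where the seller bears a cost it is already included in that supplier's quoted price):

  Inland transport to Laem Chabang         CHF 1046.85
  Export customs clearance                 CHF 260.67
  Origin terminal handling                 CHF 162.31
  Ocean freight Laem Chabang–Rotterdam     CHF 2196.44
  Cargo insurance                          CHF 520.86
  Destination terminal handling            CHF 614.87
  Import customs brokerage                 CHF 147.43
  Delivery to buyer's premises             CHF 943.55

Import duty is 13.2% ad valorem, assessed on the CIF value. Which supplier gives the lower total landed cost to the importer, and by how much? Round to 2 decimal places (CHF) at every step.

Supplier B is cheaper by CHF 125.93

Supplier A (FCA):
CIF value = FCA price + origin terminal + freight + insurance = 17430.40 + 162.31 + 2196.44 + 520.86 = 20310.01
Import duty = 20310.01 × 13.2% = 2680.92
Buyer bears (A): 162.31 + 2196.44 + 520.86 + 614.87 + 147.43 + 943.55 = 4585.46
Landed cost (A) = invoice 17430.40 + 4585.46 + duty 2680.92 = 24696.78
Supplier B (CIF):
The CIF price already equals the CIF value: 20198.76
Import duty = 20198.76 × 13.2% = 2666.24
Buyer bears (B): 614.87 + 147.43 + 943.55 = 1705.85
Landed cost (B) = invoice 20198.76 + 1705.85 + duty 2666.24 = 24570.85
Difference = |24696.78 − 24570.85| = 125.93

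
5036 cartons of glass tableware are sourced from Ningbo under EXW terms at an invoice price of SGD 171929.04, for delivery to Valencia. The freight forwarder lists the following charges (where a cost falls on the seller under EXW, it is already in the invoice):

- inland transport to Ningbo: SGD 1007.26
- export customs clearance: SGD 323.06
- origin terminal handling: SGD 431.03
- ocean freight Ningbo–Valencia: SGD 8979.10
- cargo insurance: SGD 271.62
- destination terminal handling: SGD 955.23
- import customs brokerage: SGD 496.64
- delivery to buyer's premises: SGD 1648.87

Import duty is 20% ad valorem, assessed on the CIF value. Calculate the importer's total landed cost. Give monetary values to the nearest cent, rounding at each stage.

EXW: the seller makes goods available at their premises; the buyer bears all onward costs.
CIF value = EXW price + inland to port + export clearance + origin terminal + freight + insurance = 171929.04 + 1007.26 + 323.06 + 431.03 + 8979.10 + 271.62 = 182941.11
Import duty = 182941.11 × 20% = 36588.22
Buyer bears: inland to port 1007.26 + export clearance 323.06 + origin terminal 431.03 + freight 8979.10 + insurance 271.62 + destination terminal 955.23 + brokerage 496.64 + delivery 1648.87 + duty 36588.22 = 50701.03
Landed cost = invoice 171929.04 + 50701.03 = 222630.07

Total landed cost: SGD 222630.07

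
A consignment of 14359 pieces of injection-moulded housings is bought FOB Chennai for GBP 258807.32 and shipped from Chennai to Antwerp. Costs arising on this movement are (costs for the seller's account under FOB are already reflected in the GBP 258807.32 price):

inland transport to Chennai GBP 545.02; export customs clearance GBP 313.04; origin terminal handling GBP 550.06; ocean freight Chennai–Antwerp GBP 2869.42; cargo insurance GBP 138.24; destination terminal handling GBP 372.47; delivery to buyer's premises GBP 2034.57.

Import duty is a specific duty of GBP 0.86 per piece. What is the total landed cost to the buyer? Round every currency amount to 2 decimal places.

Total landed cost: GBP 276570.76

FOB: the seller bears costs until goods are on board at the origin port; the buyer bears freight, insurance and all costs thereafter.
Already in the invoice (seller's account under FOB): inland to port, export clearance, origin terminal — exclude.
CIF value = FOB price + freight + insurance = 258807.32 + 2869.42 + 138.24 = 261814.98
Import duty = 14359 × 0.86 = 12348.74
Buyer bears: freight 2869.42 + insurance 138.24 + destination terminal 372.47 + delivery 2034.57 + duty 12348.74 = 17763.44
Landed cost = invoice 258807.32 + 17763.44 = 276570.76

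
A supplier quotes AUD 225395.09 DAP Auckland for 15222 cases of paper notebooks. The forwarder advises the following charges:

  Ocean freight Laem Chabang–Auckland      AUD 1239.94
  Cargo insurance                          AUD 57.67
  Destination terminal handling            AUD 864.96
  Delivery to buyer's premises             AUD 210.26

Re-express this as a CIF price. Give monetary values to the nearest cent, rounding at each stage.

CIF price: AUD 224319.87

Not relevant to the conversion: insurance, freight — on the seller under both DAP and CIF; already in the DAP price and stays in the CIF price.
From DAP to CIF, the seller no longer bears: destination terminal, delivery.
CIF price = 225395.09 − 864.96 − 210.26 = 224319.87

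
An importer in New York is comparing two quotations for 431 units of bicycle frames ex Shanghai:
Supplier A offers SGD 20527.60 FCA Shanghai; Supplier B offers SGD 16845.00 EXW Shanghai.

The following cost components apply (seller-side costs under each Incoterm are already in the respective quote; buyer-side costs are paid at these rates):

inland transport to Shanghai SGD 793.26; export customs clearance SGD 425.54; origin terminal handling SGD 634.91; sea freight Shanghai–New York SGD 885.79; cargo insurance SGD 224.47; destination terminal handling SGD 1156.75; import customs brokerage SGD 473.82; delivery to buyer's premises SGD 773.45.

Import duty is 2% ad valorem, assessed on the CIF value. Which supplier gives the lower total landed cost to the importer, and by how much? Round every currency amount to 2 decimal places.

Supplier A (FCA):
CIF value = FCA price + origin terminal + freight + insurance = 20527.60 + 634.91 + 885.79 + 224.47 = 22272.77
Import duty = 22272.77 × 2% = 445.46
Buyer bears (A): 634.91 + 885.79 + 224.47 + 1156.75 + 473.82 + 773.45 = 4149.19
Landed cost (A) = invoice 20527.60 + 4149.19 + duty 445.46 = 25122.25
Supplier B (EXW):
CIF value = EXW price + inland to port + export clearance + origin terminal + freight + insurance = 16845.00 + 793.26 + 425.54 + 634.91 + 885.79 + 224.47 = 19808.97
Import duty = 19808.97 × 2% = 396.18
Buyer bears (B): 793.26 + 425.54 + 634.91 + 885.79 + 224.47 + 1156.75 + 473.82 + 773.45 = 5367.99
Landed cost (B) = invoice 16845.00 + 5367.99 + duty 396.18 = 22609.17
Difference = |25122.25 − 22609.17| = 2513.08

Supplier B is cheaper by SGD 2513.08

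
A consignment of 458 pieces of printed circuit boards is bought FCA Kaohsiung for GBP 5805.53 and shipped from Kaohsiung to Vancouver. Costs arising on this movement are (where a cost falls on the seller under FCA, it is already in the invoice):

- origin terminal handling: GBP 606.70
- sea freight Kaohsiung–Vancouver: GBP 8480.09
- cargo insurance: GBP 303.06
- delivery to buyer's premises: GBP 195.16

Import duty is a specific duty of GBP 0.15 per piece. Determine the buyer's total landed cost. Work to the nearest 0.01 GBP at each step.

Total landed cost: GBP 15459.24

FCA: the seller delivers export-cleared goods to the carrier; the buyer bears costs from that point.
CIF value = FCA price + origin terminal + freight + insurance = 5805.53 + 606.70 + 8480.09 + 303.06 = 15195.38
Import duty = 458 × 0.15 = 68.70
Buyer bears: origin terminal 606.70 + freight 8480.09 + insurance 303.06 + delivery 195.16 + duty 68.70 = 9653.71
Landed cost = invoice 5805.53 + 9653.71 = 15459.24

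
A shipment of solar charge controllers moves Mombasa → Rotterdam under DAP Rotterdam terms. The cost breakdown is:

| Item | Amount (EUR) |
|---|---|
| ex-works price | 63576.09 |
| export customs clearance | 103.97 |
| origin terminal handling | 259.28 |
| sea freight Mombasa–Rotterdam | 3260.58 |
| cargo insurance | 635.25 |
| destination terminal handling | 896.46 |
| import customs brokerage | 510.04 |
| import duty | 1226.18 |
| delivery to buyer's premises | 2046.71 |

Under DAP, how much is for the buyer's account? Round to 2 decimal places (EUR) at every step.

DAP: the seller bears all costs to the named destination except import duty and clearance.
Seller's account: goods 63576.09 + export clearance 103.97 + origin terminal 259.28 + freight 3260.58 + insurance 635.25 + destination terminal 896.46 + delivery 2046.71 = 70778.34
Buyer's account: brokerage 510.04 + duty 1226.18 = 1736.22

Buyer's account: EUR 1736.22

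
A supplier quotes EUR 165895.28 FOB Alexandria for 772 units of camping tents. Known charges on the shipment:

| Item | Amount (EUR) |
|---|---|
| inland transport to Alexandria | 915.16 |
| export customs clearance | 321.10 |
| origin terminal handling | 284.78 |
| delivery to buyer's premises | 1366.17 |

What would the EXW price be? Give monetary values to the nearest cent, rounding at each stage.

EXW price: EUR 164374.24

Not relevant to the conversion: delivery — on the buyer under both terms; not part of either seller's price.
From FOB to EXW, the seller no longer bears: inland to port, export clearance, origin terminal.
EXW price = 165895.28 − 915.16 − 321.10 − 284.78 = 164374.24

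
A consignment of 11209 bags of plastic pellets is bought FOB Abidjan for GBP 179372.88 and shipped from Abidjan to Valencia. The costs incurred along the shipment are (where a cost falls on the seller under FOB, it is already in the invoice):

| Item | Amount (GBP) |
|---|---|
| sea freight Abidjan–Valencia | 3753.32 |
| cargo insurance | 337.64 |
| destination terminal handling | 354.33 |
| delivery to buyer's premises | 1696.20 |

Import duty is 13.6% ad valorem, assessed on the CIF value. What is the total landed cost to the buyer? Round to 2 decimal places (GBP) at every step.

Total landed cost: GBP 210465.45

FOB: the seller bears costs until goods are on board at the origin port; the buyer bears freight, insurance and all costs thereafter.
CIF value = FOB price + freight + insurance = 179372.88 + 3753.32 + 337.64 = 183463.84
Import duty = 183463.84 × 13.6% = 24951.08
Buyer bears: freight 3753.32 + insurance 337.64 + destination terminal 354.33 + delivery 1696.20 + duty 24951.08 = 31092.57
Landed cost = invoice 179372.88 + 31092.57 = 210465.45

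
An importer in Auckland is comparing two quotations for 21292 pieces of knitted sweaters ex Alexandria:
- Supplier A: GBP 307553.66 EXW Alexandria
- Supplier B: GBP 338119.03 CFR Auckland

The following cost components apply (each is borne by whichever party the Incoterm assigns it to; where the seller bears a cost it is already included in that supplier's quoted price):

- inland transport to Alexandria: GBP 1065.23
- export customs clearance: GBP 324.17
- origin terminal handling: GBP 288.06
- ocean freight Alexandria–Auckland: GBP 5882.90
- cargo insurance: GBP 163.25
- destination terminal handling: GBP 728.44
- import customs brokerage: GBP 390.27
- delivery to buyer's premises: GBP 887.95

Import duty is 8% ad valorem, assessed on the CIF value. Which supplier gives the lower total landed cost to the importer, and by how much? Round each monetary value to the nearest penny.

Supplier A (EXW):
CIF value = EXW price + inland to port + export clearance + origin terminal + freight + insurance = 307553.66 + 1065.23 + 324.17 + 288.06 + 5882.90 + 163.25 = 315277.27
Import duty = 315277.27 × 8% = 25222.18
Buyer bears (A): 1065.23 + 324.17 + 288.06 + 5882.90 + 163.25 + 728.44 + 390.27 + 887.95 = 9730.27
Landed cost (A) = invoice 307553.66 + 9730.27 + duty 25222.18 = 342506.11
Supplier B (CFR):
CIF value = CFR price + insurance = 338119.03 + 163.25 = 338282.28
Import duty = 338282.28 × 8% = 27062.58
Buyer bears (B): 163.25 + 728.44 + 390.27 + 887.95 = 2169.91
Landed cost (B) = invoice 338119.03 + 2169.91 + duty 27062.58 = 367351.52
Difference = |342506.11 − 367351.52| = 24845.41

Supplier A is cheaper by GBP 24845.41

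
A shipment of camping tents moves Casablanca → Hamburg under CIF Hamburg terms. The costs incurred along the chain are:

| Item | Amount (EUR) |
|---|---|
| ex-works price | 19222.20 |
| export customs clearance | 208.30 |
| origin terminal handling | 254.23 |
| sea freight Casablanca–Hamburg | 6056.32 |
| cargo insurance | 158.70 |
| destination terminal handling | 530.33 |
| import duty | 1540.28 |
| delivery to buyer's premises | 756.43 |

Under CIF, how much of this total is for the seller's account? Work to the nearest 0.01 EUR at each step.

Seller's account: EUR 25899.75

CIF: the seller pays costs through ocean freight and marine insurance to the destination port.
Seller's account: goods 19222.20 + export clearance 208.30 + origin terminal 254.23 + freight 6056.32 + insurance 158.70 = 25899.75
Buyer's account: destination terminal 530.33 + duty 1540.28 + delivery 756.43 = 2827.04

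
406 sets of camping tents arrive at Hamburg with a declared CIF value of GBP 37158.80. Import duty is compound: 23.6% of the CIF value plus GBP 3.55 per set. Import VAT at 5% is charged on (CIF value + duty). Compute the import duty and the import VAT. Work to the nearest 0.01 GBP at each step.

Ad valorem component: 37158.80 × 23.6% = 8769.48
Specific component: 406 × 3.55 = 1441.30
Import duty = 8769.48 + 1441.30 = 10210.78
VAT base = CIF + duty = 37158.80 + 10210.78 = 47369.58
Import VAT = 47369.58 × 5% = 2368.48

Import duty: GBP 10210.78; import VAT: GBP 2368.48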